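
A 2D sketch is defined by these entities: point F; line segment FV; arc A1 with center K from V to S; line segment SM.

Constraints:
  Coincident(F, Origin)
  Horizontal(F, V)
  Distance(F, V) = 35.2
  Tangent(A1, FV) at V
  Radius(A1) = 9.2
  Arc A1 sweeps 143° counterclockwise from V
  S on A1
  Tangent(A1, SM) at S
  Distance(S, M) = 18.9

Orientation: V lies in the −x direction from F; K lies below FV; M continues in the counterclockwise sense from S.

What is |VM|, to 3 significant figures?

29.5

F is at the origin; FV is horizontal with |FV| = 35.2 and V on the −x side, so V = (-35.2, 0.00). Tangency of A1 to FV means the radius KV is perpendicular to FV, so K = V + (0, -9.2) = (-35.2, -9.20). On A1, V sits at bearing 90° from K; a 143° counterclockwise sweep puts S at bearing 233°, so S = K + 9.2·(cos 233°, sin 233°) = (-40.7, -16.5). A1 meets SM tangentially, so KS is at right angles to SM, so SM runs along (−sin 233°, cos 233°); with |SM| = 18.9, M = (-25.6, -27.9). Then |VM| = |M − V| = 29.5.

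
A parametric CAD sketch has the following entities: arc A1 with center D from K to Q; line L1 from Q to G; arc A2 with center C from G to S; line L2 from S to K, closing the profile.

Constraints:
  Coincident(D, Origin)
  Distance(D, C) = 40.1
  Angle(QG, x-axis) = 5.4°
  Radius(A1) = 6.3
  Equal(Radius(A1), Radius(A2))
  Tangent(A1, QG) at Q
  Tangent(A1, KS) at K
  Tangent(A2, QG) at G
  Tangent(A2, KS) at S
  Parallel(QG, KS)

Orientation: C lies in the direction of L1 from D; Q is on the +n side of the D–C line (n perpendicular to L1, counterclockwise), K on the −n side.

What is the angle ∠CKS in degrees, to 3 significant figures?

8.93°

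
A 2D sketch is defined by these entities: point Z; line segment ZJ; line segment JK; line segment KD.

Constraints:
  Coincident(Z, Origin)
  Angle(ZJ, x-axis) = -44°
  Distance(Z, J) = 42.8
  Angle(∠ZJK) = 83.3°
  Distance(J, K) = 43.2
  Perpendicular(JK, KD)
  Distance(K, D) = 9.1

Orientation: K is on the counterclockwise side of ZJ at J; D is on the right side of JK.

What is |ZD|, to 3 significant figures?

64.2

Z is at the origin; ZJ runs at -44.0° with length 42.8, so J = 42.8·(cos -44.0°, sin -44.0°) = (30.8, -29.7). ∠ZJK = 83.3°, so JK runs at -44.0° + (180° − 83.3°) = 52.7° from the x-axis; with |JK| = 43.2, K = J + 43.2·(cos 52.7°, sin 52.7°) = (57.0, 4.63). JK is perpendicular to KD; with |KD| = 9.1 on the right of JK, D = K + 9.1·(0.795, -0.606) = (64.2, -0.881). Then |ZD| = |D − Z| = 64.2.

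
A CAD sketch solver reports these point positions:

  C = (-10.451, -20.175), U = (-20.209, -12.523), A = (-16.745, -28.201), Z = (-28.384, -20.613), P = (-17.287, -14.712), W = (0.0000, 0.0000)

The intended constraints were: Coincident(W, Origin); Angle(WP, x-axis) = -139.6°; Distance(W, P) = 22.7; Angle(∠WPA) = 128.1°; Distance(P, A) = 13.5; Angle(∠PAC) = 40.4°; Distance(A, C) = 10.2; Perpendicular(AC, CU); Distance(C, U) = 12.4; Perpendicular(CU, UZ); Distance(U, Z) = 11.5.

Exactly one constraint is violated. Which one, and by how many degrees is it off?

Perpendicular(CU, UZ) — off by 7.20°.

W = (0.00, 0.00) ✓; WP at -139.6° ✓; |WP| = 22.70 ✓; ∠WPA = 128.1° ✓; |PA| = 13.50 ✓; ∠PAC = 40.40° ✓; |AC| = 10.20 ✓; ∠(AC, CU) = 90.00° ✓; |CU| = 12.40 ✓; ∠(CU, UZ) = 82.80° ✗; |UZ| = 11.50 ✓.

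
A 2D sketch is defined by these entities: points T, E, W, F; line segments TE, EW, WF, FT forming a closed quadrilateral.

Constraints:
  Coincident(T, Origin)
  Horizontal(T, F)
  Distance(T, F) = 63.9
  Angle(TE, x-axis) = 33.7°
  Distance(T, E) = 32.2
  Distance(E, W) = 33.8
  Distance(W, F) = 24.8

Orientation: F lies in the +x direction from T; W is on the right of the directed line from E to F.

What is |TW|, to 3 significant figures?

44.0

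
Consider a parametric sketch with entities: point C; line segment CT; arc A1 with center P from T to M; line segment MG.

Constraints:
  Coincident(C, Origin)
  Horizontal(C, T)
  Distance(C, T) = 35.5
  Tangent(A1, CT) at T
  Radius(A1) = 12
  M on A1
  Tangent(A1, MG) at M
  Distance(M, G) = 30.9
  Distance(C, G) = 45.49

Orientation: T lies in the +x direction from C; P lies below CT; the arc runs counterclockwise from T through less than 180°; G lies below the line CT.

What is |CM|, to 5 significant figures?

25.806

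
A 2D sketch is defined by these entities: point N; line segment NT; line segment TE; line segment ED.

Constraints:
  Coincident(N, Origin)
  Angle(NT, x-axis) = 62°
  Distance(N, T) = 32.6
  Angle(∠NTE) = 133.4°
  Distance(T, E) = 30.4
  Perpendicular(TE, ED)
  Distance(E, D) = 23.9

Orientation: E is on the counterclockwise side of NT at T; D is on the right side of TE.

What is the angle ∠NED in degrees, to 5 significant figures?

114.16°

N is at the origin; NT runs at 62.0° with length 32.6, so T = 32.6·(cos 62.0°, sin 62.0°) = (15.305, 28.784). ∠NTE = 133.4°, so TE runs at 62.0° + (180° − 133.4°) = 108.60° from the x-axis; with |TE| = 30.4, E = T + 30.4·(cos 108.60°, sin 108.60°) = (5.6084, 57.596). TE ⟂ ED; with |ED| = 23.9 on the right of TE, D = E + 23.9·(0.94777, 0.31896) = (28.260, 65.219). Then cos ∠NED = EN·ED / (|EN||ED|), giving 114.16°.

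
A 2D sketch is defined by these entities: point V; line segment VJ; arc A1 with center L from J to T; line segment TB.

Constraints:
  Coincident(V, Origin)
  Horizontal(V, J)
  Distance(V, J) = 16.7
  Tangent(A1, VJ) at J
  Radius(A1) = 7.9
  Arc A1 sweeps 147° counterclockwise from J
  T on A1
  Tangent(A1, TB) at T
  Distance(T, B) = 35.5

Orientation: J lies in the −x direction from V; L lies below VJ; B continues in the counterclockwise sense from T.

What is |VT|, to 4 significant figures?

25.54

V is at the origin; V and J share the same y with |VJ| = 16.7 and J on the −x side, so J = (-16.70, 0.000). The tangent condition forces LJ to be normal to VJ, so L = J + (0, -7.9) = (-16.70, -7.900). On A1, J sits at bearing 90° from L; a 147° counterclockwise sweep puts T at bearing 237°, so T = L + 7.9·(cos 237°, sin 237°) = (-21.00, -14.53). Then |VT| = |T − V| = 25.54.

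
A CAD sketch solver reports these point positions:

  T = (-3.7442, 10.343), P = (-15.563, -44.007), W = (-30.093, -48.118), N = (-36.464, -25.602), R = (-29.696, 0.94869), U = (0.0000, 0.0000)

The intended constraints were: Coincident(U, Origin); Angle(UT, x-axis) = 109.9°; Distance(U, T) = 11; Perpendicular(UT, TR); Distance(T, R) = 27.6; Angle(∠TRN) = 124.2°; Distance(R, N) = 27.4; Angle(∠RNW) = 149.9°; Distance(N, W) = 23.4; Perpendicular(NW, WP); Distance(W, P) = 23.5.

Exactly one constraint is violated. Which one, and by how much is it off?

Distance(W, P) = 23.5 — off by 8.40.

U = (0.00, 0.00) ✓; UT at 109.9° ✓; |UT| = 11.00 ✓; ∠(UT, TR) = 90.00° ✓; |TR| = 27.60 ✓; ∠TRN = 124.2° ✓; |RN| = 27.40 ✓; ∠RNW = 149.9° ✓; |NW| = 23.40 ✓; ∠(NW, WP) = 90.00° ✓; |WP| = 15.10 ✗.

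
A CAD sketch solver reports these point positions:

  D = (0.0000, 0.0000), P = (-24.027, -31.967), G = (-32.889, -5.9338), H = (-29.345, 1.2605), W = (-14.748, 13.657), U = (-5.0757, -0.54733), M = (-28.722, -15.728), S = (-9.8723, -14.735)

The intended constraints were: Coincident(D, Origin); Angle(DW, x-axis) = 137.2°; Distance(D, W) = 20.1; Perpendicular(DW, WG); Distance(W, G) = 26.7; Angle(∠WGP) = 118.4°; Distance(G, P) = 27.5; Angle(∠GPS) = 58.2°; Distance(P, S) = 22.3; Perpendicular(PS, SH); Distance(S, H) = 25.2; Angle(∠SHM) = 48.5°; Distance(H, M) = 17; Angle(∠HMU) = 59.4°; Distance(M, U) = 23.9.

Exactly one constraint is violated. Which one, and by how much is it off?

Distance(M, U) = 23.9 — off by 4.20.

D = (0.00, 0.00) ✓; DW at 137.2° ✓; |DW| = 20.10 ✓; ∠(DW, WG) = 90.00° ✓; |WG| = 26.70 ✓; ∠WGP = 118.4° ✓; |GP| = 27.50 ✓; ∠GPS = 58.20° ✓; |PS| = 22.30 ✓; ∠(PS, SH) = 90.00° ✓; |SH| = 25.20 ✓; ∠SHM = 48.50° ✓; |HM| = 17.00 ✓; ∠HMU = 59.40° ✓; |MU| = 28.10 ✗.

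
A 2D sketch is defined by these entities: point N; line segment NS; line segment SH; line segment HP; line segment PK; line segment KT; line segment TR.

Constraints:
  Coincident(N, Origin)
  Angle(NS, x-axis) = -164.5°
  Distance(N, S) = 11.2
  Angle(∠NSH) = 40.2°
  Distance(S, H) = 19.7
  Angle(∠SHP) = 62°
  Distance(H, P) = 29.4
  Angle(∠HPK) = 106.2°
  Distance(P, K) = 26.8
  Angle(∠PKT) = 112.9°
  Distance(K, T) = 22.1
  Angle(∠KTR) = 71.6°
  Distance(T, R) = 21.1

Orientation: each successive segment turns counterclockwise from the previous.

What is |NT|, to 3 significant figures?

34.2

N is at the origin; NS runs at -164.5° with length 11.2, so S = (-10.8, -2.99). ∠NSH = 40.2° gives SH at -24.7° from the x-axis; with |SH| = 19.7, H = (7.10, -11.2). ∠SHP = 62.0° gives HP at 93.3° from the x-axis; with |HP| = 29.4, P = (5.41, 18.1). ∠HPK = 106.2° gives PK at 167° from the x-axis; with |PK| = 26.8, K = (-20.7, 24.1). ∠PKT = 112.9° gives KT at -126° from the x-axis; with |KT| = 22.1, T = (-33.6, 6.18). Then |NT| = |T − N| = 34.2.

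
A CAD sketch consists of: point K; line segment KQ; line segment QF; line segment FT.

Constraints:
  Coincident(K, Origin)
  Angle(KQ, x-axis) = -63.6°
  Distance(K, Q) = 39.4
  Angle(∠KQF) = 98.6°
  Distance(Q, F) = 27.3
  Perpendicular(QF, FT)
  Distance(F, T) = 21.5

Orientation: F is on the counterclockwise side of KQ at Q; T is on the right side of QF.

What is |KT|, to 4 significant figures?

68.97

K is at the origin; KQ runs at -63.6° with length 39.4, so Q = 39.4·(cos -63.6°, sin -63.6°) = (17.52, -35.29). ∠KQF = 98.6°, so QF runs at -63.6° + (180° − 98.6°) = 17.80° from the x-axis; with |QF| = 27.3, F = Q + 27.3·(cos 17.80°, sin 17.80°) = (43.51, -26.95). The perpendicularity gives FT at right angles to QF; with |FT| = 21.5 on the right of QF, T = F + 21.5·(0.3057, -0.9521) = (50.08, -47.42). Then |KT| = |T − K| = 68.97.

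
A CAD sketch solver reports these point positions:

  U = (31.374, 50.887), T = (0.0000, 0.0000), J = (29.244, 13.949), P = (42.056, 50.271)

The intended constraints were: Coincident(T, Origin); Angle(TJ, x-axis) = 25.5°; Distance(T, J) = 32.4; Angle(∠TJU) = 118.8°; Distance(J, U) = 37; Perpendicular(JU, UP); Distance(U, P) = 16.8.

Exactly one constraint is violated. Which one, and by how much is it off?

Distance(U, P) = 16.8 — off by 6.10.

T = (0.00, 0.00) ✓; TJ at 25.50° ✓; |TJ| = 32.40 ✓; ∠TJU = 118.8° ✓; |JU| = 37.00 ✓; ∠(JU, UP) = 90.00° ✓; |UP| = 10.70 ✗.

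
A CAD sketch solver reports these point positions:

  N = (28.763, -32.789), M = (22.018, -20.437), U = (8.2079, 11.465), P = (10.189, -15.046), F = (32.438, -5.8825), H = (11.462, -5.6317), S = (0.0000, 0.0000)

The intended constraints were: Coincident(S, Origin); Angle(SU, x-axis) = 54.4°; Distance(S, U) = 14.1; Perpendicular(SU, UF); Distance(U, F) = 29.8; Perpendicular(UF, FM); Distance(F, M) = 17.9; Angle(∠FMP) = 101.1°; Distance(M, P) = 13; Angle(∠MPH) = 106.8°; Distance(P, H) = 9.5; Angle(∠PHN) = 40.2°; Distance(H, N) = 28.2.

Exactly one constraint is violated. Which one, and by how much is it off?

Distance(H, N) = 28.2 — off by 4.00.

S = (0.00, 0.00) ✓; SU at 54.40° ✓; |SU| = 14.10 ✓; ∠(SU, UF) = 90.00° ✓; |UF| = 29.80 ✓; ∠(UF, FM) = 90.00° ✓; |FM| = 17.90 ✓; ∠FMP = 101.1° ✓; |MP| = 13.00 ✓; ∠MPH = 106.8° ✓; |PH| = 9.500 ✓; ∠PHN = 40.20° ✓; |HN| = 32.20 ✗.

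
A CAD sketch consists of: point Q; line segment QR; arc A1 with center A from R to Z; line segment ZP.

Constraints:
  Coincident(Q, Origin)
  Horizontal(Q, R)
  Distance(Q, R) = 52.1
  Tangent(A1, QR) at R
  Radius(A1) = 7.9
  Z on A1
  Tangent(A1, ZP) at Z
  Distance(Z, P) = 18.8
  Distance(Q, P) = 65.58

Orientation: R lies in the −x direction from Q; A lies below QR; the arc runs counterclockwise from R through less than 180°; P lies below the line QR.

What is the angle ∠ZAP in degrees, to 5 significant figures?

67.207°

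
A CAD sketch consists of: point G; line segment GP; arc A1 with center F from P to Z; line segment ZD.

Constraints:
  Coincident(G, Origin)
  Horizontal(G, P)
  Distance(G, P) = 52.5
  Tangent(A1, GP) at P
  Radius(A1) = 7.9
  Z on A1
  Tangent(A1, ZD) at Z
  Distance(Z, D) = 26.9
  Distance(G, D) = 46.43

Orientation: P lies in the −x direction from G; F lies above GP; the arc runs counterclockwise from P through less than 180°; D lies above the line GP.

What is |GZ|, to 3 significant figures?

45.4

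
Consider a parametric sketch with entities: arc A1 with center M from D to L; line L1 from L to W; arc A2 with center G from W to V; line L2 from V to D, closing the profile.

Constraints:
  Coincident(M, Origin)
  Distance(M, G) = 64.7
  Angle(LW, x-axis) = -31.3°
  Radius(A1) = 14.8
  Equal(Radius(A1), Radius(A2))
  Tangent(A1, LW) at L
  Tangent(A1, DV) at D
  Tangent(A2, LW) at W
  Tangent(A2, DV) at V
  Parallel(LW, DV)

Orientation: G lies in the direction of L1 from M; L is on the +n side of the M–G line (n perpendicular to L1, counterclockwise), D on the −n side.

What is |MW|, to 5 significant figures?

66.371

The slot axis is L1's direction at -31.3°, so u = (cos -31.3°, sin -31.3°) = (0.85446, -0.51952) and n = (−sin -31.3°, cos -31.3°) = (0.51952, 0.85446). M is at the origin and G lies 64.7 along u from M, so G = 64.7·u = (55.283, -33.613). Tangency of A1 to both parallel lines with radius 14.8 puts L and D at M ± 14.8·n: L = (7.6889, 12.646), D = (-7.6889, -12.646). Equal radii place W and V the same way about G: W = G + 14.8·n = (62.972, -20.967), V = G − 14.8·n = (47.595, -46.259). Then |MW| = |W − M| = 66.371.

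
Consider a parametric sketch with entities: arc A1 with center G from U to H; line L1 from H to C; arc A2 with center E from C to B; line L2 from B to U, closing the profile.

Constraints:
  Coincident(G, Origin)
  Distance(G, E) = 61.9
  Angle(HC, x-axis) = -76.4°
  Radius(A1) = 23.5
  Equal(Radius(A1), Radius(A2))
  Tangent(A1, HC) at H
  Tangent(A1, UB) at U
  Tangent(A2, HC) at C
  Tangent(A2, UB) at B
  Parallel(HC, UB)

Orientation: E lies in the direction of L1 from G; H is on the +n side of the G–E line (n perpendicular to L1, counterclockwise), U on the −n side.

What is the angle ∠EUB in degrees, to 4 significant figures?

20.79°

The slot axis is L1's direction at -76.4°, so u = (cos -76.4°, sin -76.4°) = (0.2351, -0.9720) and n = (−sin -76.4°, cos -76.4°) = (0.9720, 0.2351). G is at the origin and E lies 61.9 along u from G, so E = 61.9·u = (14.56, -60.16). Tangency of A1 to both parallel lines with radius 23.5 puts H and U at G ± 23.5·n: H = (22.84, 5.526), U = (-22.84, -5.526). Equal radii place C and B the same way about E: C = E + 23.5·n = (37.40, -54.64), B = E − 23.5·n = (-8.286, -65.69). Then cos ∠EUB = UE·UB / (|UE||UB|), giving 20.79°.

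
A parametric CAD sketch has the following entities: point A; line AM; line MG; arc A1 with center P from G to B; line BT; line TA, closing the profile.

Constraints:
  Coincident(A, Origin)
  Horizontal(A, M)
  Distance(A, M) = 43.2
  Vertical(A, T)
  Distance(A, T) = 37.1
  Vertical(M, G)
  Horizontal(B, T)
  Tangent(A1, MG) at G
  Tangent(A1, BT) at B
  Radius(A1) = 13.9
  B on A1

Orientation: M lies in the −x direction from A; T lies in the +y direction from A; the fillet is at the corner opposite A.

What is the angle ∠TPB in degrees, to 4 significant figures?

64.62°

The virtual corner opposite A is at (-43.20, 37.10). Since A1 is tangent to MG there, PG ⟂ MG and the tangent condition forces PB to be normal to BT, with radius 13.9, so the center P sits 13.9 in from both sides at P = (-29.30, 23.20). That places the tangent points at G = (-43.20, 23.20) on MG and B = (-29.30, 37.10) on BT. Then cos ∠TPB = PT·PB / (|PT||PB|), giving 64.62°.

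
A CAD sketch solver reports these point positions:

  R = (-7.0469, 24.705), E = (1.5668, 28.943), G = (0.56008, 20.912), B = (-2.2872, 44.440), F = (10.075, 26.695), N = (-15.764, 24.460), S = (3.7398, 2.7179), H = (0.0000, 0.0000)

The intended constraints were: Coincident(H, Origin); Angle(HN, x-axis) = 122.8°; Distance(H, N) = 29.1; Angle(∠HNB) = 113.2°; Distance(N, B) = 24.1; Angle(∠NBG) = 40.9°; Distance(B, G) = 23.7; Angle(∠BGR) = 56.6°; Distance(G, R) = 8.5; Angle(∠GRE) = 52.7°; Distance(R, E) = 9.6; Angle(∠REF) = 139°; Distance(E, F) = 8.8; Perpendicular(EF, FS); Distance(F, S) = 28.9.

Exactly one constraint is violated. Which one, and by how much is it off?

Distance(F, S) = 28.9 — off by 4.10.

H = (0.00, 0.00) ✓; HN at 122.8° ✓; |HN| = 29.10 ✓; ∠HNB = 113.2° ✓; |NB| = 24.10 ✓; ∠NBG = 40.90° ✓; |BG| = 23.70 ✓; ∠BGR = 56.60° ✓; |GR| = 8.500 ✓; ∠GRE = 52.70° ✓; |RE| = 9.600 ✓; ∠REF = 139.0° ✓; |EF| = 8.800 ✓; ∠(EF, FS) = 90.00° ✓; |FS| = 24.80 ✗.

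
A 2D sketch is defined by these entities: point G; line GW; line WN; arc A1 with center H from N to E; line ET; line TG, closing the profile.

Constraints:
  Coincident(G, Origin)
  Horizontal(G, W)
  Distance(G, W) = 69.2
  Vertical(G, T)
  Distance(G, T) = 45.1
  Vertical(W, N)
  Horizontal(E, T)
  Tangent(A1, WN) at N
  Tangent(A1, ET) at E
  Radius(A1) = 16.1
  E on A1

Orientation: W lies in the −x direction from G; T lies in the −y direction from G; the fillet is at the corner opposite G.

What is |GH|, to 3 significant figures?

60.5

G and T share the same x with |GT| = 45.1 and T on the −y side, so T = (0.00, -45.1). The virtual corner opposite G is at (-69.2, -45.1). Tangency of A1 to WN means the radius HN is perpendicular to WN and since A1 is tangent to ET there, HE ⟂ ET, with radius 16.1, so the center H sits 16.1 in from both sides at H = (-53.1, -29.0). Then |GH| = |H − G| = 60.5.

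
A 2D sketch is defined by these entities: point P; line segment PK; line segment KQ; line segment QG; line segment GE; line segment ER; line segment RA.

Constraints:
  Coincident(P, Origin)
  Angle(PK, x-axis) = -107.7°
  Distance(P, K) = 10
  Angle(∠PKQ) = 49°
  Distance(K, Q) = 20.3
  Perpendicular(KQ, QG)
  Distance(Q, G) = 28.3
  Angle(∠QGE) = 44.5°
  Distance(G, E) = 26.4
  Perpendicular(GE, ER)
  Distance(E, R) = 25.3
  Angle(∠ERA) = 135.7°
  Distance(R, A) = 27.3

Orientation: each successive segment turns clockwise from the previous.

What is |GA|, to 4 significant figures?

45.43

P is at the origin; PK runs at -107.7° with length 10.0, so K = (-3.040, -9.527). ∠PKQ = 49.0° gives KQ at 121.3° from the x-axis; with |KQ| = 20.3, Q = (-13.59, 7.819). KQ is perpendicular to QG, so QG runs at 31.30°; with |QG| = 28.3, G = (10.59, 22.52). ∠QGE = 44.5° gives GE at -104.2° from the x-axis; with |GE| = 26.4, E = (4.119, -3.072). GE ⟂ ER, so ER runs at 165.8°; with |ER| = 25.3, R = (-20.41, 3.134). ∠ERA = 135.7° gives RA at 121.5° from the x-axis; with |RA| = 27.3, A = (-34.67, 26.41). Then |GA| = |A − G| = 45.43.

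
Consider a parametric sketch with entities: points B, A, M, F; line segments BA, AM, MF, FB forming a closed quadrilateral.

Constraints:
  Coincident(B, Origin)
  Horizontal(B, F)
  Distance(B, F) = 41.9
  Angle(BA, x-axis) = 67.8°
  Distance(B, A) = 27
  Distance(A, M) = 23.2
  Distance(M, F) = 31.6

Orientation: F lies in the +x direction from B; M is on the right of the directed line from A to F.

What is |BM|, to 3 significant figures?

10.5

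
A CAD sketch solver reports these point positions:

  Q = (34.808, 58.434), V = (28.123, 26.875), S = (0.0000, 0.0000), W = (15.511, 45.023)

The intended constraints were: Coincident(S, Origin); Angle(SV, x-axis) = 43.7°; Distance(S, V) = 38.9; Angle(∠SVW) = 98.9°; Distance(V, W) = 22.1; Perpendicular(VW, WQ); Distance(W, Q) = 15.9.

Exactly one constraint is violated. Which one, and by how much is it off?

Distance(W, Q) = 15.9 — off by 7.60.

S = (0.00, 0.00) ✓; SV at 43.70° ✓; |SV| = 38.90 ✓; ∠SVW = 98.90° ✓; |VW| = 22.10 ✓; ∠(VW, WQ) = 90.00° ✓; |WQ| = 23.50 ✗.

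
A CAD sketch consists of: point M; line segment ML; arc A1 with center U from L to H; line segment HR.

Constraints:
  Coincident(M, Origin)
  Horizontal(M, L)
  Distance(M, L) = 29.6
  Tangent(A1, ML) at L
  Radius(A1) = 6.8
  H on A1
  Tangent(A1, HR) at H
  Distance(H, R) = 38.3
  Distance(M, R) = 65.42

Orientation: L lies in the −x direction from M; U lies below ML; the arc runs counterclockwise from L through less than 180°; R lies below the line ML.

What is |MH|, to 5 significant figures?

35.766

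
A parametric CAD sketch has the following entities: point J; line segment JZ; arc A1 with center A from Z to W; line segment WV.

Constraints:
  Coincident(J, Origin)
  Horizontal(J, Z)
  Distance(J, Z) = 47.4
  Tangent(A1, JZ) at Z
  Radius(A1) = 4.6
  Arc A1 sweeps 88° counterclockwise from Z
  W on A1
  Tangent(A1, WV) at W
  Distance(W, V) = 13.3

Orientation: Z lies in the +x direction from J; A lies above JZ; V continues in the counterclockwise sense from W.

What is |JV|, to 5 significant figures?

55.377

On A1, Z sits at bearing -90° from A; an 88° counterclockwise sweep puts W at bearing -2°, so W = A + 4.6·(cos -2°, sin -2°) = (51.997, 4.4395). A1 meets WV tangentially, so AW is at right angles to WV, so WV runs along (−sin -2°, cos -2°); with |WV| = 13.3, V = (52.461, 17.731). Then |JV| = |V − J| = 55.377.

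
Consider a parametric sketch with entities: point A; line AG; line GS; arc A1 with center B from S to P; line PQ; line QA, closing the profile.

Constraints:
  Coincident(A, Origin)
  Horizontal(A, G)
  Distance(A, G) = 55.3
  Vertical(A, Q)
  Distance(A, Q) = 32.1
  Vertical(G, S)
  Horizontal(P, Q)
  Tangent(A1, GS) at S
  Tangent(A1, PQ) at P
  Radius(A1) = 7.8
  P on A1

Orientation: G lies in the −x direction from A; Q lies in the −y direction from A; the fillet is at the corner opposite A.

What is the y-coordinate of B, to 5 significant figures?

-24.300

A is at the origin; AG is horizontal with |AG| = 55.3 and G on the −x side, so G = (-55.300, 0.0000). AQ is vertical with |AQ| = 32.1 and Q on the −y side, so Q = (0.0000, -32.100). The virtual corner opposite A is at (-55.300, -32.100). Tangency of A1 to GS means the radius BS is perpendicular to GS and tangency of A1 to PQ means the radius BP is perpendicular to PQ, with radius 7.8, so the center B sits 7.8 in from both sides at B = (-47.500, -24.300). So B.y = -24.300.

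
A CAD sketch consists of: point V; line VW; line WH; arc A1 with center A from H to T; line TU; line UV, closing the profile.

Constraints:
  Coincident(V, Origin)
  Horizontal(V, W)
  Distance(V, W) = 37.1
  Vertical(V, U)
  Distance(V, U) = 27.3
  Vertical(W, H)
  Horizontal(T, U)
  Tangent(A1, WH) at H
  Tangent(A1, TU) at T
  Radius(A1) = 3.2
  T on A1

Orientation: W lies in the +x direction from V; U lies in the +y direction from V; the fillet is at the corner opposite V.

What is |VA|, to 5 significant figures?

41.594

V is at the origin; VW is horizontal with |VW| = 37.1 and W on the +x side, so W = (37.100, 0.0000). VU is vertical with |VU| = 27.3 and U on the +y side, so U = (0.0000, 27.300). The virtual corner opposite V is at (37.100, 27.300). The tangent condition forces AH to be normal to WH and tangency of A1 to TU means the radius AT is perpendicular to TU, with radius 3.2, so the center A sits 3.2 in from both sides at A = (33.900, 24.100). Then |VA| = |A − V| = 41.594.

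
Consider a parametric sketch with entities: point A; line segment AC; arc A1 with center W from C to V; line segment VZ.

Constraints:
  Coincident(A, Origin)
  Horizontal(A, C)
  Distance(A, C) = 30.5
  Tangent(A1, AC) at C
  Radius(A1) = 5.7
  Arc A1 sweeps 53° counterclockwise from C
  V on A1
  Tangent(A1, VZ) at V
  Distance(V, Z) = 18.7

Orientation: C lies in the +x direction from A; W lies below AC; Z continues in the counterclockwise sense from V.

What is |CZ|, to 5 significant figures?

23.363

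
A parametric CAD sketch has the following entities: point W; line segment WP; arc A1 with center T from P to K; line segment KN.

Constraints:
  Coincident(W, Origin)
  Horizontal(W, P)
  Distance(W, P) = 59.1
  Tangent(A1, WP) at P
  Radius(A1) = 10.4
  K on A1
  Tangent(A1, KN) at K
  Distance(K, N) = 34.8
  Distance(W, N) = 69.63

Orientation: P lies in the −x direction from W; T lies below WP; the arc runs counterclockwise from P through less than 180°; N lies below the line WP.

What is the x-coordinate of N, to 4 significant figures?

-52.22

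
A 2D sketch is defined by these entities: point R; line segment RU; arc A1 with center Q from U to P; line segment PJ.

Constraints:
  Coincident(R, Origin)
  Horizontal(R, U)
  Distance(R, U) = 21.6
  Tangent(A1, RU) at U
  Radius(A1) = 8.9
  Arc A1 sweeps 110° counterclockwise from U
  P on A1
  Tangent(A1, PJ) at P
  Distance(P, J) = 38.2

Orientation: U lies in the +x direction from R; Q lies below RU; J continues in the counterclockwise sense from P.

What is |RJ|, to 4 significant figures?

54.59

R is at the origin; RU is horizontal with |RU| = 21.6 and U on the +x side, so U = (21.60, 0.000). Tangency of A1 to RU means the radius QU is perpendicular to RU, so Q = U + (0, -8.9) = (21.60, -8.900). On A1, U sits at bearing 90° from Q; a 110° counterclockwise sweep puts P at bearing 200°, so P = Q + 8.9·(cos 200°, sin 200°) = (13.24, -11.94). The tangent condition forces QP to be normal to PJ, so PJ runs along (−sin 200°, cos 200°); with |PJ| = 38.2, J = (26.30, -47.84). Then |RJ| = |J − R| = 54.59.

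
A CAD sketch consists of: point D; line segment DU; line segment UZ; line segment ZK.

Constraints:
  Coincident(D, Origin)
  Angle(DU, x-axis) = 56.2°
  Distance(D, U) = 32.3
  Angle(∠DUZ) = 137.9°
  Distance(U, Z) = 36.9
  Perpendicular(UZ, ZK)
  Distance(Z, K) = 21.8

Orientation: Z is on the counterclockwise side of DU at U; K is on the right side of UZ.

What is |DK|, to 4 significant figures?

74.79

D is at the origin; DU runs at 56.2° with length 32.3, so U = 32.3·(cos 56.2°, sin 56.2°) = (17.97, 26.84). ∠DUZ = 137.9°, so UZ runs at 56.2° + (180° − 137.9°) = 98.30° from the x-axis; with |UZ| = 36.9, Z = U + 36.9·(cos 98.30°, sin 98.30°) = (12.64, 63.35). The perpendicularity gives ZK at right angles to UZ; with |ZK| = 21.8 on the right of UZ, K = Z + 21.8·(0.9895, 0.1444) = (34.21, 66.50). Then |DK| = |K − D| = 74.79.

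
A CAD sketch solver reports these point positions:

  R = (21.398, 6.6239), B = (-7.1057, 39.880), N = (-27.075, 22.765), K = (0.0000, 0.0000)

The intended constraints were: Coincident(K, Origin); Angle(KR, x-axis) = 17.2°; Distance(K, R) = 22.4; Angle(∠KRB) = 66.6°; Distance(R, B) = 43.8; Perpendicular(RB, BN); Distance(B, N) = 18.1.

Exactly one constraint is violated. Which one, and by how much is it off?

Distance(B, N) = 18.1 — off by 8.20.

K = (0.00, 0.00) ✓; KR at 17.20° ✓; |KR| = 22.40 ✓; ∠KRB = 66.60° ✓; |RB| = 43.80 ✓; ∠(RB, BN) = 90.00° ✓; |BN| = 26.30 ✗.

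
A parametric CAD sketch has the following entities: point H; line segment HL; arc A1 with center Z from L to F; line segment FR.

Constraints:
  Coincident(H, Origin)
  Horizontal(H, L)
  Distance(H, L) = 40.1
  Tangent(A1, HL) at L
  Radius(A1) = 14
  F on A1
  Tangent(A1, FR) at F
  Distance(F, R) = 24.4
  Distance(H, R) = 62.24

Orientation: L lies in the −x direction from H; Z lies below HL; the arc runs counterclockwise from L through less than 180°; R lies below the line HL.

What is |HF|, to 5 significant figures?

56.464

H is at the origin; HL is horizontal with |HL| = 40.1 and L on the −x side, so L = (-40.100, 0.0000). A1 meets HL tangentially, so ZL is at right angles to HL, so Z = L + (0, -14) = (-40.100, -14.000). Since ZF ⟂ FR (tangency), |ZR| = √(14.0² + 24.4²) = 28.131 regardless of where F sits on A1. So R lies on both circle(H, 62.24) and circle(Z, 28.131); the below-HL intersection is R = (-46.475, -41.399). F is the foot of the tangent from R: F = (-53.506, -18.034).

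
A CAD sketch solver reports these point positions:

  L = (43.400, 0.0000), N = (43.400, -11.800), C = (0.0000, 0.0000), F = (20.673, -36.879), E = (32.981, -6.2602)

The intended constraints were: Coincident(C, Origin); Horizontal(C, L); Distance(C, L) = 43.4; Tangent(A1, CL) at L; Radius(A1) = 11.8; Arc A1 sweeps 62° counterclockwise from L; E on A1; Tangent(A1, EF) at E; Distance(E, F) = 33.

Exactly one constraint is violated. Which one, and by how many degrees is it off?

Tangent(A1, EF) at E — off by 6.10°.

C = (0.00, 0.00) ✓; C.y = 0.00, L.y = 0.00 ✓; |CL| = 43.40 ✓; ∠(NL, LC) = 90.00° ✓; |NL| = 11.80 ✓; bearing(N→E) − bearing(N→L) = 62.00° ✓; |NE| = 11.80 ✓; ∠(NE, EF) = 83.90° ✗; |EF| = 33.00 ✓.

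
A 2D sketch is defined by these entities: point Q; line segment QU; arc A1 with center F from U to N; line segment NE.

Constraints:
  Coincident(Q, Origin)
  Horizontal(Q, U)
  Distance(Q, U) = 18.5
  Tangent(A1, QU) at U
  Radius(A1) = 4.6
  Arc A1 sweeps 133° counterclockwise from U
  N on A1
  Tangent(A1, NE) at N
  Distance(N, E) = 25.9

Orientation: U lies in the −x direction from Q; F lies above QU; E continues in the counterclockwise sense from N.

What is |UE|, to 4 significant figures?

30.27

Q is at the origin; QU is horizontal with |QU| = 18.5 and U on the −x side, so U = (-18.50, 0.000). Since A1 is tangent to QU there, FU ⟂ QU, so F = U + (0, 4.6) = (-18.50, 4.600). On A1, U sits at bearing -90° from F; a 133° counterclockwise sweep puts N at bearing 43°, so N = F + 4.6·(cos 43°, sin 43°) = (-15.14, 7.737). The tangent condition forces FN to be normal to NE, so NE runs along (−sin 43°, cos 43°); with |NE| = 25.9, E = (-32.80, 26.68). Then |UE| = |E − U| = 30.27.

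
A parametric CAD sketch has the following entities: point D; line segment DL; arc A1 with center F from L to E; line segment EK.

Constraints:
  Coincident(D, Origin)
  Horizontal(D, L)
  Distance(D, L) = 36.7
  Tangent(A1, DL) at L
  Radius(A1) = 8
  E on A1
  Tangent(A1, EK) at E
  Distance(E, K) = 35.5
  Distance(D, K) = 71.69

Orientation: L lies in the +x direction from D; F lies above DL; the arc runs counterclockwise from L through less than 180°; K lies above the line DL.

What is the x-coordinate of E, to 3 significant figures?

43.1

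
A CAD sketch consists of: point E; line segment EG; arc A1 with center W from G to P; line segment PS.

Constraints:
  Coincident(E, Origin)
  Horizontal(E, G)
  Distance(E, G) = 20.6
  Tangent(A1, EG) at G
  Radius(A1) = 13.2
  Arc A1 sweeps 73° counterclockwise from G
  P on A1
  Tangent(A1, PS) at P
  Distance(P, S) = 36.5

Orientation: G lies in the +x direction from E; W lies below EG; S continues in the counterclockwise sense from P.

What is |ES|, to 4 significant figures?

44.33

E is at the origin; EG is horizontal with |EG| = 20.6 and G on the +x side, so G = (20.60, 0.000). The tangent condition forces WG to be normal to EG, so W = G + (0, -13.2) = (20.60, -13.20). On A1, G sits at bearing 90° from W; a 73° counterclockwise sweep puts P at bearing 163°, so P = W + 13.2·(cos 163°, sin 163°) = (7.977, -9.341). The tangent condition forces WP to be normal to PS, so PS runs along (−sin 163°, cos 163°); with |PS| = 36.5, S = (-2.695, -44.25). Then |ES| = |S − E| = 44.33.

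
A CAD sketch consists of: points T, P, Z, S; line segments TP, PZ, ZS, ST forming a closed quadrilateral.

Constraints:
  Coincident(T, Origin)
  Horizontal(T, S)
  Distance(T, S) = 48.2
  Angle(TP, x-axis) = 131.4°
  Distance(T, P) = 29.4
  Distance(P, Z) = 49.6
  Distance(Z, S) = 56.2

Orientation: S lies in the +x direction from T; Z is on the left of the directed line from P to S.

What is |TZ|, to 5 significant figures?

54.189

Checks: |PZ| = 49.60 ✓; |ZS| = 56.20 ✓.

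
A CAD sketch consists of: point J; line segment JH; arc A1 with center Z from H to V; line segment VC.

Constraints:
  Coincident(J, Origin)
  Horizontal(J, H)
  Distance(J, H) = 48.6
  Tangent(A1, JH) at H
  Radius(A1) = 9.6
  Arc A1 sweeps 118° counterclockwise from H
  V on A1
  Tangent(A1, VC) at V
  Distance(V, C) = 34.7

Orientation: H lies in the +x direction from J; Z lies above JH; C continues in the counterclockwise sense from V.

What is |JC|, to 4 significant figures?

60.54

J is at the origin; J and H share the same y with |JH| = 48.6 and H on the +x side, so H = (48.60, 0.000). The tangent condition forces ZH to be normal to JH, so Z = H + (0, 9.6) = (48.60, 9.600). On A1, H sits at bearing -90° from Z; a 118° counterclockwise sweep puts V at bearing 28°, so V = Z + 9.6·(cos 28°, sin 28°) = (57.08, 14.11). Since A1 is tangent to VC there, ZV ⟂ VC, so VC runs along (−sin 28°, cos 28°); with |VC| = 34.7, C = (40.79, 44.75). Then |JC| = |C − J| = 60.54.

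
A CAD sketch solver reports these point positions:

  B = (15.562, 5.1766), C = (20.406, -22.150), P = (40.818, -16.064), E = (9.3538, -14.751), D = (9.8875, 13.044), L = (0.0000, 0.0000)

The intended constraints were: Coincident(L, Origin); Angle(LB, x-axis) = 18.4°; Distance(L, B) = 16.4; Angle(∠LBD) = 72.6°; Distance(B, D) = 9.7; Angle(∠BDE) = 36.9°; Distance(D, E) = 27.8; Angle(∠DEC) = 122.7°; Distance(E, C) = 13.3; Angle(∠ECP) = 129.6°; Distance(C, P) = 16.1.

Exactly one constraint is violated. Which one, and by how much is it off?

Distance(C, P) = 16.1 — off by 5.20.

L = (0.00, 0.00) ✓; LB at 18.40° ✓; |LB| = 16.40 ✓; ∠LBD = 72.60° ✓; |BD| = 9.700 ✓; ∠BDE = 36.90° ✓; |DE| = 27.80 ✓; ∠DEC = 122.7° ✓; |EC| = 13.30 ✓; ∠ECP = 129.6° ✓; |CP| = 21.30 ✗.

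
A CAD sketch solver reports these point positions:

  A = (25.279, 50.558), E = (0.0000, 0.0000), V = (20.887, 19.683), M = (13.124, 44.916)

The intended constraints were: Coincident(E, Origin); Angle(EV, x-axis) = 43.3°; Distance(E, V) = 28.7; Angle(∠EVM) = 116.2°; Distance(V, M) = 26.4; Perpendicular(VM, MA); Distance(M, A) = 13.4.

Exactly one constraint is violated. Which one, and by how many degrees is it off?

Perpendicular(VM, MA) — off by 7.80°.

E = (0.00, 0.00) ✓; EV at 43.30° ✓; |EV| = 28.70 ✓; ∠EVM = 116.2° ✓; |VM| = 26.40 ✓; ∠(VM, MA) = 82.20° ✗; |MA| = 13.40 ✓.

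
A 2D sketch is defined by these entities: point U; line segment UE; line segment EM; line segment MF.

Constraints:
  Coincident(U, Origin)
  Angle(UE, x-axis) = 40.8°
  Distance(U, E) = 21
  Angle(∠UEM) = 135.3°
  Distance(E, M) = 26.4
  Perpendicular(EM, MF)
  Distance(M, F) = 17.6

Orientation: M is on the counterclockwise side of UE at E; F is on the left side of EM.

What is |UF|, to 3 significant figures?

41.4

∠UEM = 135.3°, so EM runs at 40.8° + (180° − 135.3°) = 85.5° from the x-axis; with |EM| = 26.4, M = E + 26.4·(cos 85.5°, sin 85.5°) = (18.0, 40.0). EM is perpendicular to MF; with |MF| = 17.6 on the left of EM, F = M + 17.6·(-0.997, 0.0785) = (0.422, 41.4). Then |UF| = |F − U| = 41.4.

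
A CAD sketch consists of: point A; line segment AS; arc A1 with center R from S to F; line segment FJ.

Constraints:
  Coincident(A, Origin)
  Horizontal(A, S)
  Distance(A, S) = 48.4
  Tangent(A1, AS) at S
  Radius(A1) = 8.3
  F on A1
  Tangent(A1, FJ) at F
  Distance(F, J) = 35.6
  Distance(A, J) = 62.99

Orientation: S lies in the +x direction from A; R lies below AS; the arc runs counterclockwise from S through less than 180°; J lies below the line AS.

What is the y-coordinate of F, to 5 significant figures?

-9.2981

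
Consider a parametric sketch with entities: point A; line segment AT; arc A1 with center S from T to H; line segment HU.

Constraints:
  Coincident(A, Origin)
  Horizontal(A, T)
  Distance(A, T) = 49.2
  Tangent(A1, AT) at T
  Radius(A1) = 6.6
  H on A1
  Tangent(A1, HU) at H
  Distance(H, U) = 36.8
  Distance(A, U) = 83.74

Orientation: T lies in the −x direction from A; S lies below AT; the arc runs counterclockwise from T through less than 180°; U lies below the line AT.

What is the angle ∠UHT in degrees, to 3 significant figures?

155°

Checks: A.y = 0.00, T.y = 0.00 ✓; |SH| = 6.600 ✓; ∠(SH, HU) = 90.00° ✓; |HU| = 36.80 ✓; |AU| = 83.74 ✓.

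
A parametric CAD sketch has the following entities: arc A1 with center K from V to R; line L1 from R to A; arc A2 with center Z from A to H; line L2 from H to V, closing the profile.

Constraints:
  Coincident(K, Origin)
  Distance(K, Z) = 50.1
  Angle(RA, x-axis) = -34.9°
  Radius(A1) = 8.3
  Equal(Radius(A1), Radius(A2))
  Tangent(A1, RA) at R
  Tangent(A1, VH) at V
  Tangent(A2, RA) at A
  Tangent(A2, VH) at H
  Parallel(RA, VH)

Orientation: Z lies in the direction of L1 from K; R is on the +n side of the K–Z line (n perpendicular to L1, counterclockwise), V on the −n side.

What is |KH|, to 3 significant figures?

50.8

Tangency of A1 to both parallel lines with radius 8.3 puts R and V at K ± 8.3·n: R = (4.75, 6.81), V = (-4.75, -6.81). Equal radii place A and H the same way about Z: A = Z + 8.3·n = (45.8, -21.9), H = Z − 8.3·n = (36.3, -35.5). Then |KH| = |H − K| = 50.8.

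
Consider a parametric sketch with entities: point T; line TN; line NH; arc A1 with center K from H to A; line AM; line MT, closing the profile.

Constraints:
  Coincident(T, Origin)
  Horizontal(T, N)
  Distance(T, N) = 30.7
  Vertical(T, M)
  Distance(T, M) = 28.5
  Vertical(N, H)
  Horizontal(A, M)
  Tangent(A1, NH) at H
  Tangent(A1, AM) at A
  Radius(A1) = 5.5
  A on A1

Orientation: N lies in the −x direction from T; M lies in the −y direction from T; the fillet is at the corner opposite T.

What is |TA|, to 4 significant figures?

38.04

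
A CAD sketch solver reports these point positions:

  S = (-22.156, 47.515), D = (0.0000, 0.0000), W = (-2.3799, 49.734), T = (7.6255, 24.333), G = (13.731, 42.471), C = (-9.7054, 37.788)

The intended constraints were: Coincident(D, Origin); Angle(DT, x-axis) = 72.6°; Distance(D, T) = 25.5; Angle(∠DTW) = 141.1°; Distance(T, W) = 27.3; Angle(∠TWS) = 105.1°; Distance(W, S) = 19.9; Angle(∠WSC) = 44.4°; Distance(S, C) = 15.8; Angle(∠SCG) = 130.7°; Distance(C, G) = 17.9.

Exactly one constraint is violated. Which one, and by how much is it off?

Distance(C, G) = 17.9 — off by 6.00.

D = (0.00, 0.00) ✓; DT at 72.60° ✓; |DT| = 25.50 ✓; ∠DTW = 141.1° ✓; |TW| = 27.30 ✓; ∠TWS = 105.1° ✓; |WS| = 19.90 ✓; ∠WSC = 44.40° ✓; |SC| = 15.80 ✓; ∠SCG = 130.7° ✓; |CG| = 23.90 ✗.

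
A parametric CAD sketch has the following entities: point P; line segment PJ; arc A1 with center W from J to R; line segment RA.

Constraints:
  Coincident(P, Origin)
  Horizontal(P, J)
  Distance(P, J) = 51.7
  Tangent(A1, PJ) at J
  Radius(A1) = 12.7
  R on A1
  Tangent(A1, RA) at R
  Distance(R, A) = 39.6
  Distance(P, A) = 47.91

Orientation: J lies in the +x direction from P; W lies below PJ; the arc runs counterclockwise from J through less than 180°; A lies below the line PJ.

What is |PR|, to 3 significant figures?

41.0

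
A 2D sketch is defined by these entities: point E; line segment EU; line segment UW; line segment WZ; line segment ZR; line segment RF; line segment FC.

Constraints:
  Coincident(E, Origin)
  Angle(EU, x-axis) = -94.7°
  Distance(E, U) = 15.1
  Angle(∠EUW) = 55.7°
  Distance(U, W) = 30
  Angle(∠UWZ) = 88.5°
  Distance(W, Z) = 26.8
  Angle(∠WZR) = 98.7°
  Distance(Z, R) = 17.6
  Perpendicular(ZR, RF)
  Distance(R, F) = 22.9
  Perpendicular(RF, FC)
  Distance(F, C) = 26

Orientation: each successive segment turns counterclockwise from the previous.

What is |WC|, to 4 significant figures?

5.638

ZR is perpendicular to RF, so RF runs at -67.60°; with |RF| = 22.9, F = (3.459, -5.162). RF ⟂ FC, so FC runs at 22.40°; with |FC| = 26.0, C = (27.50, 4.746). Then |WC| = |C − W| = 5.638.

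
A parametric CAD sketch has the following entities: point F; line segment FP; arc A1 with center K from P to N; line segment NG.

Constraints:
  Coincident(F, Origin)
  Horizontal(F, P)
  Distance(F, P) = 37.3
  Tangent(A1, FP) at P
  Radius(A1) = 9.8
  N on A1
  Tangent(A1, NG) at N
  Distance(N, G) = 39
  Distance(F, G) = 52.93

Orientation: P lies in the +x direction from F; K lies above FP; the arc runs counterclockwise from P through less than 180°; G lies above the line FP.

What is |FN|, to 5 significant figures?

47.906

F is at the origin; F and P share the same y with |FP| = 37.3 and P on the +x side, so P = (37.300, 0.0000). The tangent condition forces KP to be normal to FP, so K = P + (0, 9.8) = (37.300, 9.8000). Since KN ⟂ NG (tangency), |KG| = √(9.8² + 39.0²) = 40.212 regardless of where N sits on A1. So G lies on both circle(F, 52.93) and circle(K, 40.212); the above-FP intersection is G = (23.334, 47.509). N is the foot of the tangent from G: N = (45.383, 15.341).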